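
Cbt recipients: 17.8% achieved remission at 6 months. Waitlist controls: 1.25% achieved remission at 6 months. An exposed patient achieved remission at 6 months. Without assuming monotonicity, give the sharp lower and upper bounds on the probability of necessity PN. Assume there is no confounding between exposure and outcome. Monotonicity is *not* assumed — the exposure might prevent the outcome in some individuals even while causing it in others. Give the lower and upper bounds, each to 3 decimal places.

p₁ = 0.178, p₀ = 0.0125.
Under exogeneity alone the bounds on PN are max{0,(p₁−p₀)/p₁} ≤ PN ≤ min{1,(1−p₀)/p₁}.
  lower = (p₁ − p₀)/p₁ = 0.1655 / 0.178 ≈ 0.9298
  upper = min{1, (1 − p₀)/p₁} = 0.9875 / 0.178 ≈ 5.5478 → capped at 1

0.930 ≤ PN ≤ 1.000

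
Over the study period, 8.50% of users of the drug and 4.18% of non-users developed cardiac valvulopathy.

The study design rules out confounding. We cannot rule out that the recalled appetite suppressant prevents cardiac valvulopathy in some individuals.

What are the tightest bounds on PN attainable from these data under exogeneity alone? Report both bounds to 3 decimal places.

0.508 ≤ PN ≤ 1.000

p₁ = 0.085, p₀ = 0.0418.
Under exogeneity alone the bounds on PN are max{0,(p₁−p₀)/p₁} ≤ PN ≤ min{1,(1−p₀)/p₁}.
  lower = (p₁ − p₀)/p₁ = 0.0432 / 0.085 ≈ 0.5082
  upper = min{1, (1 − p₀)/p₁} = 0.9582 / 0.085 ≈ 11.2729 → capped at 1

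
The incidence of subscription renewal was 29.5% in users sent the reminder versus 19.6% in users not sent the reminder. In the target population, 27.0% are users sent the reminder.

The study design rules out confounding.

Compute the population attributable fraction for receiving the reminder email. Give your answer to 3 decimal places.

p₁ = 0.295, p₀ = 0.196.
Overall risk P(Y=1) = π·p₁ + (1−π)·p₀ = 0.27×0.295 + 0.73×0.196 = 0.22273.
Under exogeneity, PAF = [P(Y=1) − p₀] / P(Y=1).
PAF = (0.22273 − 0.196) / 0.22273 ≈ 0.1200

PAF ≈ 0.120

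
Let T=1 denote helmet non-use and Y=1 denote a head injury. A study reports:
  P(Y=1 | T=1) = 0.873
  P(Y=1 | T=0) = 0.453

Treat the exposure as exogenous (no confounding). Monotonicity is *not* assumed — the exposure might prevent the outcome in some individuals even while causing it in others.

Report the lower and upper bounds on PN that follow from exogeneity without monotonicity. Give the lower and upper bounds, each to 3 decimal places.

Let p₁ = 0.873, p₀ = 0.453.
Under exogeneity alone the bounds on PN are max{0,(p₁−p₀)/p₁} ≤ PN ≤ min{1,(1−p₀)/p₁}.
  lower = (p₁ − p₀)/p₁ = 0.42 / 0.873 ≈ 0.4811
  upper = min{1, (1 − p₀)/p₁} = 0.547 / 0.873 ≈ 0.6266

0.481 ≤ PN ≤ 0.627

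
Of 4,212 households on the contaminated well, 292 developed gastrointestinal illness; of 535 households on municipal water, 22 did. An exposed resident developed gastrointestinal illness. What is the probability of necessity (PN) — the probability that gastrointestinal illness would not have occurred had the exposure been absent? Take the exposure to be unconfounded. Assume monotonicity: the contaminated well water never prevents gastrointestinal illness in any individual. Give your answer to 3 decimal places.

p₁ = P(outcome | exposed) = 292/4212 = 0.069326
p₀ = P(outcome | unexposed) = 22/535 = 0.041121
Under exogeneity and monotonicity, PN = (p₁ − p₀) / p₁.
PN = (0.069326 − 0.041121) / 0.069326 = 0.028204 / 0.069326 ≈ 0.4068

PN ≈ 0.407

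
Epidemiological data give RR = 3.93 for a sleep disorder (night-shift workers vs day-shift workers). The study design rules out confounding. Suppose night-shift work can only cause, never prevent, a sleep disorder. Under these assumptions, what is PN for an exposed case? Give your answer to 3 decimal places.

Under exogeneity and monotonicity, PN = (RR − 1) / RR = 1 − 1/RR.
PN = (3.93 − 1) / 3.93 = 2.93 / 3.93 ≈ 0.7455

PN ≈ 0.746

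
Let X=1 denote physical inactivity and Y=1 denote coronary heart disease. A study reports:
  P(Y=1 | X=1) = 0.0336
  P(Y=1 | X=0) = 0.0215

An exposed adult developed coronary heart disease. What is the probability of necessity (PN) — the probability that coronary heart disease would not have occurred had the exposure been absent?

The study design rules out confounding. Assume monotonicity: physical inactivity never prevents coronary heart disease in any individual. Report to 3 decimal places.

PN ≈ 0.360

Let p₁ = 0.0336, p₀ = 0.0215.
Under exogeneity and monotonicity, PN = (p₁ − p₀) / p₁.
PN = (0.0336 − 0.0215) / 0.0336 = 0.0121 / 0.0336 ≈ 0.3601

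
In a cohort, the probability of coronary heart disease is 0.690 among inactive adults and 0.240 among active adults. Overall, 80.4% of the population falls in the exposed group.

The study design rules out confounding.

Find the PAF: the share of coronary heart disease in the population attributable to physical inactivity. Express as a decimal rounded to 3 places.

PAF ≈ 0.601

Let p₁ = 0.69, p₀ = 0.24.
Overall risk P(Y=1) = π·p₁ + (1−π)·p₀ = 0.804×0.69 + 0.196×0.24 = 0.6018.
Under exogeneity, PAF = [P(Y=1) − p₀] / P(Y=1).
PAF = (0.6018 − 0.24) / 0.6018 ≈ 0.6012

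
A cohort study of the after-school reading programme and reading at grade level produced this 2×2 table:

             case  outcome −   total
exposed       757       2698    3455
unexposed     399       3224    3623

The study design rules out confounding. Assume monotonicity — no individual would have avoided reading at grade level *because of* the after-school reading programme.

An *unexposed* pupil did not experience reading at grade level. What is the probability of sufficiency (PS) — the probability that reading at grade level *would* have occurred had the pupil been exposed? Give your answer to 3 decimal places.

PS ≈ 0.122

p₁ = P(outcome | exposed) = 757/3455 = 0.2191
p₀ = P(outcome | unexposed) = 399/3623 = 0.11013
Under exogeneity and monotonicity, PS = (p₁ − p₀) / (1 − p₀).
PS = (0.2191 − 0.11013) / (1 − 0.11013) = 0.10897 / 0.88987 ≈ 0.1225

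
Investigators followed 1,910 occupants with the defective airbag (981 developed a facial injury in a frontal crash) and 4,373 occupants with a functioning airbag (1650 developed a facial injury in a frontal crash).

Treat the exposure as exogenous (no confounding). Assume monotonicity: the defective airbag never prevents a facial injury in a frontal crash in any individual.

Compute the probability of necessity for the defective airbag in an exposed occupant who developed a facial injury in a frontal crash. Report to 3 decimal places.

PN ≈ 0.265

p₁ = P(outcome | exposed) = 981/1910 = 0.51361
p₀ = P(outcome | unexposed) = 1650/4373 = 0.37732
Under exogeneity and monotonicity, PN = (p₁ − p₀) / p₁.
PN = (0.51361 − 0.37732) / 0.51361 = 0.1363 / 0.51361 ≈ 0.2654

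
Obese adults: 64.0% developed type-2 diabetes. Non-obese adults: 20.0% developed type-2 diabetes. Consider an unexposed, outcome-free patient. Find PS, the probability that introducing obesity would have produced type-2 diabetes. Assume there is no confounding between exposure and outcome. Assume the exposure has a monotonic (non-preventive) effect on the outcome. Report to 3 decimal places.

p₁ = 0.64, p₀ = 0.2.
Under exogeneity and monotonicity, PS = (p₁ − p₀) / (1 − p₀).
PS = (0.64 − 0.2) / (1 − 0.2) = 0.44 / 0.8 ≈ 0.5500

PS ≈ 0.550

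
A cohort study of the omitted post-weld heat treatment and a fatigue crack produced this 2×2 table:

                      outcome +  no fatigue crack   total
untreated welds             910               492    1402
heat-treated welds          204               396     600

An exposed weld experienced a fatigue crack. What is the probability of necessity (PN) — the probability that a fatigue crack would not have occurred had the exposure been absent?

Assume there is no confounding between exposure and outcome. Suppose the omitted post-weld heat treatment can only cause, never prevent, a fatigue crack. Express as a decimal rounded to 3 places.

p₁ = P(outcome | exposed) = 910/1402 = 0.64907
p₀ = P(outcome | unexposed) = 204/600 = 0.34
Under exogeneity and monotonicity, PN = (p₁ − p₀) / p₁.
PN = (0.64907 − 0.34) / 0.64907 = 0.30907 / 0.64907 ≈ 0.4762

PN ≈ 0.476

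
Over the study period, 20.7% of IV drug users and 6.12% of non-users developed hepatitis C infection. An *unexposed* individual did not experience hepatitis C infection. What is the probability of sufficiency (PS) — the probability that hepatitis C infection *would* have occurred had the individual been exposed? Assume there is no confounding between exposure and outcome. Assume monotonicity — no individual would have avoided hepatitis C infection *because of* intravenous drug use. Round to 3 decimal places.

PS ≈ 0.155

p₁ = 0.207, p₀ = 0.0612.
Under exogeneity and monotonicity, PS = (p₁ − p₀) / (1 − p₀).
PS = (0.207 − 0.0612) / (1 − 0.0612) = 0.1458 / 0.9388 ≈ 0.1553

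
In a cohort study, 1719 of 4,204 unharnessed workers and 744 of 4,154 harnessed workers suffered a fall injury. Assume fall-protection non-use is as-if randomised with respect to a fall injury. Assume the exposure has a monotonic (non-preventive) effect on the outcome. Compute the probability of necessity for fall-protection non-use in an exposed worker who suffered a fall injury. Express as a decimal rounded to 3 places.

PN ≈ 0.562

p₁ = P(outcome | exposed) = 1719/4204 = 0.4089
p₀ = P(outcome | unexposed) = 744/4154 = 0.1791
Under exogeneity and monotonicity, PN = (p₁ − p₀) / p₁.
PN = (0.4089 − 0.1791) / 0.4089 = 0.22979 / 0.4089 ≈ 0.5620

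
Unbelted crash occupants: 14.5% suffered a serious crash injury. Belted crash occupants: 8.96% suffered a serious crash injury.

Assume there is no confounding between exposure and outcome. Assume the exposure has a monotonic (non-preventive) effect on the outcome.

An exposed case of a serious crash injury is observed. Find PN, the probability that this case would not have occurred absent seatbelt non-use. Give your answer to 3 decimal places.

PN ≈ 0.382

p₁ = 0.145, p₀ = 0.0896.
Under exogeneity and monotonicity, PN = (p₁ − p₀) / p₁.
PN = (0.145 − 0.0896) / 0.145 = 0.0554 / 0.145 ≈ 0.3821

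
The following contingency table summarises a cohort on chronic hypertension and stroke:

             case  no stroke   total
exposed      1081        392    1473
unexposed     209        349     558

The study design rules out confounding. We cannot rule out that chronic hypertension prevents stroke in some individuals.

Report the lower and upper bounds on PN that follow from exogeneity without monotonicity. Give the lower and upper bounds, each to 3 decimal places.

p₁ = P(outcome | exposed) = 1081/1473 = 0.73388
p₀ = P(outcome | unexposed) = 209/558 = 0.37455
Under exogeneity alone the bounds on PN are max{0,(p₁−p₀)/p₁} ≤ PN ≤ min{1,(1−p₀)/p₁}.
  lower = (p₁ − p₀)/p₁ = 0.35932 / 0.73388 ≈ 0.4896
  upper = min{1, (1 − p₀)/p₁} = 0.62545 / 0.73388 ≈ 0.8523

0.490 ≤ PN ≤ 0.852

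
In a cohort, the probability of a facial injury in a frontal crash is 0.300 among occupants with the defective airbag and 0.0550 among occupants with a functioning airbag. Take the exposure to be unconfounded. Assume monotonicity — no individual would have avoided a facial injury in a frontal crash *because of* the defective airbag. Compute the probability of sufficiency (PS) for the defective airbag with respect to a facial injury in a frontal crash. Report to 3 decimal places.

PS ≈ 0.259

Let p₁ = 0.3, p₀ = 0.055.
Under exogeneity and monotonicity, PS = (p₁ − p₀) / (1 − p₀).
PS = (0.3 − 0.055) / (1 − 0.055) = 0.245 / 0.945 ≈ 0.2593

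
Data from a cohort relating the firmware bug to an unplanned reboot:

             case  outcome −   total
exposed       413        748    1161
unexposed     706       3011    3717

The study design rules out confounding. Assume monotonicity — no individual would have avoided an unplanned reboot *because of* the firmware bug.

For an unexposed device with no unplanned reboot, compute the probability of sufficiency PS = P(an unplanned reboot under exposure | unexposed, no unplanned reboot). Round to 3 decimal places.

PS ≈ 0.205

p₁ = P(outcome | exposed) = 413/1161 = 0.35573
p₀ = P(outcome | unexposed) = 706/3717 = 0.18994
Under exogeneity and monotonicity, PS = (p₁ − p₀) / (1 − p₀).
PS = (0.35573 − 0.18994) / (1 − 0.18994) = 0.16579 / 0.81006 ≈ 0.2047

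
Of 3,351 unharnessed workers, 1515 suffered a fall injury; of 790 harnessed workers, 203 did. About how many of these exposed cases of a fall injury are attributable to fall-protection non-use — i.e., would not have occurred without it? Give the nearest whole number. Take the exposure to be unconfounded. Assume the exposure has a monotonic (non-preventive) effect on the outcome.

p₁ = P(outcome | exposed) = 1515/3351 = 0.4521
p₀ = P(outcome | unexposed) = 203/790 = 0.25696
PN = (p₁ − p₀)/p₁ = (0.4521 − 0.25696) / 0.4521 ≈ 0.43163.
Attributable cases ≈ PN × (exposed cases) = 0.43163 × 1515 ≈ 653.92.

about 654 cases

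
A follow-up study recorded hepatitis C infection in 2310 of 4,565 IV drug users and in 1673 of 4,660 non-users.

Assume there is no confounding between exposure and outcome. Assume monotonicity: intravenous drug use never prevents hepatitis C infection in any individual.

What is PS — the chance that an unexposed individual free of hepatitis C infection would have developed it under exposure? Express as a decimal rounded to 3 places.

PS ≈ 0.229

p₁ = P(outcome | exposed) = 2310/4565 = 0.50602
p₀ = P(outcome | unexposed) = 1673/4660 = 0.35901
Under exogeneity and monotonicity, PS = (p₁ − p₀) / (1 − p₀).
PS = (0.50602 − 0.35901) / (1 − 0.35901) = 0.14701 / 0.64099 ≈ 0.2294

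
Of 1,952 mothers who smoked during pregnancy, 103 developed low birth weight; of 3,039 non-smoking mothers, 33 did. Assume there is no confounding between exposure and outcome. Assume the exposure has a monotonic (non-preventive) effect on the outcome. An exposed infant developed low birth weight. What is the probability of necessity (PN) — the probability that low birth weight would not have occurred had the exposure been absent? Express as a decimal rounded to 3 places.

p₁ = P(outcome | exposed) = 103/1952 = 0.052766
p₀ = P(outcome | unexposed) = 33/3039 = 0.010859
Under exogeneity and monotonicity, PN = (p₁ − p₀) / p₁.
PN = (0.052766 − 0.010859) / 0.052766 = 0.041908 / 0.052766 ≈ 0.7942

PN ≈ 0.794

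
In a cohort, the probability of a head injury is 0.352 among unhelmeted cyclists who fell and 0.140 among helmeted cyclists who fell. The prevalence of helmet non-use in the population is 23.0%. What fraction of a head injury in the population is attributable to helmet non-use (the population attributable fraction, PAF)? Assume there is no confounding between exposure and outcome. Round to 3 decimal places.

PAF ≈ 0.258

Let p₁ = 0.352, p₀ = 0.14.
Overall risk P(Y=1) = π·p₁ + (1−π)·p₀ = 0.23×0.352 + 0.77×0.14 = 0.18876.
Under exogeneity, PAF = [P(Y=1) − p₀] / P(Y=1).
PAF = (0.18876 − 0.14) / 0.18876 ≈ 0.2583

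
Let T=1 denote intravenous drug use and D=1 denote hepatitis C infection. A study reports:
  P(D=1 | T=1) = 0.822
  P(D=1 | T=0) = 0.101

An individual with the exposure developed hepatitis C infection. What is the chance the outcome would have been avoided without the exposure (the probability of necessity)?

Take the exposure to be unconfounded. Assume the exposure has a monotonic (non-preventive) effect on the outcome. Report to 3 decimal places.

PN ≈ 0.877

Let p₁ = 0.822, p₀ = 0.101.
Under exogeneity and monotonicity, PN = (p₁ − p₀) / p₁.
PN = (0.822 − 0.101) / 0.822 = 0.721 / 0.822 ≈ 0.8771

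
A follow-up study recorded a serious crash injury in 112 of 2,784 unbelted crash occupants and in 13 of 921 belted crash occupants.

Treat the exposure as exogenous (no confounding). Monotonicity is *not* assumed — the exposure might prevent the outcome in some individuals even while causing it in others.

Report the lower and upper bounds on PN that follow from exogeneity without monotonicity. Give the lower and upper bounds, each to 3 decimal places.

p₁ = P(outcome | exposed) = 112/2784 = 0.04023
p₀ = P(outcome | unexposed) = 13/921 = 0.014115
Under exogeneity alone the bounds on PN are max{0,(p₁−p₀)/p₁} ≤ PN ≤ min{1,(1−p₀)/p₁}.
  lower = (p₁ − p₀)/p₁ = 0.026115 / 0.04023 ≈ 0.6491
  upper = min{1, (1 − p₀)/p₁} = 0.98588 / 0.04023 ≈ 24.5063 → capped at 1

0.649 ≤ PN ≤ 1.000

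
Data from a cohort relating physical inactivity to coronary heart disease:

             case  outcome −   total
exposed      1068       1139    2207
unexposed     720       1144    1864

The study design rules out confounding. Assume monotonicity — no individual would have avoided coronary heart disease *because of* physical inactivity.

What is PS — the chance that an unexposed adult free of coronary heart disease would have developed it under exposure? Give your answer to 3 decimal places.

p₁ = P(outcome | exposed) = 1068/2207 = 0.48391
p₀ = P(outcome | unexposed) = 720/1864 = 0.38627
Under exogeneity and monotonicity, PS = (p₁ − p₀)/(1 − p₀).
PS = (0.48391 − 0.38627) / 0.61373 ≈ 0.1591

PS ≈ 0.159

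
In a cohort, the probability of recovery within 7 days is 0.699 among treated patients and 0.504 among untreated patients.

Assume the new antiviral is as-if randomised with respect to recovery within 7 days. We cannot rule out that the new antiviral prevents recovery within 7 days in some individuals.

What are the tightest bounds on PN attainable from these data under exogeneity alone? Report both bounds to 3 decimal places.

Let p₁ = 0.699, p₀ = 0.504.
Under exogeneity alone the bounds on PN are max{0,(p₁−p₀)/p₁} ≤ PN ≤ min{1,(1−p₀)/p₁}.
  lower = (p₁ − p₀)/p₁ = 0.195 / 0.699 ≈ 0.2790
  upper = min{1, (1 − p₀)/p₁} = 0.496 / 0.699 ≈ 0.7096

0.279 ≤ PN ≤ 0.710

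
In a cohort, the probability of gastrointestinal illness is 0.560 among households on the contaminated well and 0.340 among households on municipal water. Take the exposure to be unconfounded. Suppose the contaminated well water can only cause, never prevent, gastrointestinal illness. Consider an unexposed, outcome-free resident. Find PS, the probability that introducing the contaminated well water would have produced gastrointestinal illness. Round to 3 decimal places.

Let p₁ = 0.56, p₀ = 0.34.
Under exogeneity and monotonicity, PS = (p₁ − p₀) / (1 − p₀).
PS = (0.56 − 0.34) / (1 − 0.34) = 0.22 / 0.66 ≈ 0.3333

PS ≈ 0.333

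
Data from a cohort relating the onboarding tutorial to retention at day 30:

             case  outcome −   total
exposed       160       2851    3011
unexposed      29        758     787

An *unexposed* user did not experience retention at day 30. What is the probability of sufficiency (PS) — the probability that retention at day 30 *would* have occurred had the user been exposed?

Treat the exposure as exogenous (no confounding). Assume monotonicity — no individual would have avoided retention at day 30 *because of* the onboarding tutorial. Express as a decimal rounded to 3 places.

p₁ = P(outcome | exposed) = 160/3011 = 0.053138
p₀ = P(outcome | unexposed) = 29/787 = 0.036849
Under exogeneity and monotonicity, PS = (p₁ − p₀) / (1 − p₀).
PS = (0.053138 − 0.036849) / (1 − 0.036849) = 0.01629 / 0.96315 ≈ 0.0169

PS ≈ 0.017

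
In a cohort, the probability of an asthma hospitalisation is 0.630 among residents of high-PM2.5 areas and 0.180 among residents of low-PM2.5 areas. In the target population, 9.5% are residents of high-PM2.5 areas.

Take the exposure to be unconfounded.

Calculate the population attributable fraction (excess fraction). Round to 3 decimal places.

Let p₁ = 0.63, p₀ = 0.18.
Overall risk P(Y=1) = π·p₁ + (1−π)·p₀ = 0.095×0.63 + 0.905×0.18 = 0.22275.
Under exogeneity, PAF = [P(Y=1) − p₀] / P(Y=1).
PAF = (0.22275 − 0.18) / 0.22275 ≈ 0.1919

PAF ≈ 0.192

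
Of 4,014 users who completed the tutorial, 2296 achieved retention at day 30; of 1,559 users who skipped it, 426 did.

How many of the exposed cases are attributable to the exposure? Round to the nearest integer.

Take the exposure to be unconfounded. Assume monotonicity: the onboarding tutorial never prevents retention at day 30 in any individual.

about 1199 cases

p₁ = P(outcome | exposed) = 2296/4014 = 0.572
p₀ = P(outcome | unexposed) = 426/1559 = 0.27325
PN = (p₁ − p₀)/p₁ = (0.572 − 0.27325) / 0.572 ≈ 0.52228.
Attributable cases ≈ PN × (exposed cases) = 0.52228 × 2296 ≈ 1199.17.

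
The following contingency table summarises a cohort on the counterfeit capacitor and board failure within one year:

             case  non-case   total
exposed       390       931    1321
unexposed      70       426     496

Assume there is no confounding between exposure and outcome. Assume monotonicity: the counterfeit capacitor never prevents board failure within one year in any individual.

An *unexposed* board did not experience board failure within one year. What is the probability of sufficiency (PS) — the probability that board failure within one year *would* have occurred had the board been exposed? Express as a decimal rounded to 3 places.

p₁ = P(outcome | exposed) = 390/1321 = 0.29523
p₀ = P(outcome | unexposed) = 70/496 = 0.14113
Under exogeneity and monotonicity, PS = (p₁ − p₀) / (1 − p₀).
PS = (0.29523 − 0.14113) / (1 − 0.14113) = 0.1541 / 0.85887 ≈ 0.1794

PS ≈ 0.179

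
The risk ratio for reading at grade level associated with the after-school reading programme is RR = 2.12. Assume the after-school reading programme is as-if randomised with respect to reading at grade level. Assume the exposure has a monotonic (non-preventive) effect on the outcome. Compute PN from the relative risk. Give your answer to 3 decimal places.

PN ≈ 0.528

Under exogeneity and monotonicity, PN = (RR − 1) / RR = 1 − 1/RR.
PN = (2.12 − 1) / 2.12 = 1.12 / 2.12 ≈ 0.5283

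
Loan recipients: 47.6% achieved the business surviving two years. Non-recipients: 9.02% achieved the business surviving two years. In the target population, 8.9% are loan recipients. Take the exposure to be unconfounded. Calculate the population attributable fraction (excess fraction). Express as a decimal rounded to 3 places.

PAF ≈ 0.276

p₁ = 0.476, p₀ = 0.0902.
Overall risk P(Y=1) = π·p₁ + (1−π)·p₀ = 0.089×0.476 + 0.911×0.0902 = 0.12454.
Under exogeneity, PAF = [P(Y=1) − p₀] / P(Y=1).
PAF = (0.12454 − 0.0902) / 0.12454 ≈ 0.2757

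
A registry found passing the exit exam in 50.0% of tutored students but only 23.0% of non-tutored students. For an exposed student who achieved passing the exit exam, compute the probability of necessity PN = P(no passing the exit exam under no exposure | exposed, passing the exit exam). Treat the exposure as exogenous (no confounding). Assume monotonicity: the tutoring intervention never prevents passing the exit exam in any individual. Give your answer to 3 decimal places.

p₁ = 0.5, p₀ = 0.23.
Under exogeneity and monotonicity, PN = (p₁ − p₀) / p₁.
PN = (0.5 − 0.23) / 0.5 = 0.27 / 0.5 ≈ 0.5400

PN ≈ 0.540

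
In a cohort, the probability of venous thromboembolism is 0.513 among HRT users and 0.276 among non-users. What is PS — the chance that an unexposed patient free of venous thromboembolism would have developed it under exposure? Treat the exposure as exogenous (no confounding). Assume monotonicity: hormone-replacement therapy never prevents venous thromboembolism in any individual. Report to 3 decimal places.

Let p₁ = 0.513, p₀ = 0.276.
Under exogeneity and monotonicity, PS = (p₁ − p₀) / (1 − p₀).
PS = (0.513 − 0.276) / (1 − 0.276) = 0.237 / 0.724 ≈ 0.3273

PS ≈ 0.327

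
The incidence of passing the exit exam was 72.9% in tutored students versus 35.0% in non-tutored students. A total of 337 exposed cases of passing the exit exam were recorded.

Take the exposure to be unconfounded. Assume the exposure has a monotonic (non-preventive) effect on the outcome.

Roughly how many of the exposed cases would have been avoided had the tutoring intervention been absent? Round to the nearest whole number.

p₁ = 0.729, p₀ = 0.35.
PN = (p₁ − p₀)/p₁ = (0.729 − 0.35) / 0.729 ≈ 0.51989.
Attributable cases ≈ PN × (exposed cases) = 0.51989 × 337 ≈ 175.20.

about 175 cases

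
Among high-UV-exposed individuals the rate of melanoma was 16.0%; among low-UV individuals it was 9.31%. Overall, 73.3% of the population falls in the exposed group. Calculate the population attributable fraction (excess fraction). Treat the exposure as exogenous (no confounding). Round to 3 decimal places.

PAF ≈ 0.345

p₁ = 0.16, p₀ = 0.0931.
Overall risk P(Y=1) = π·p₁ + (1−π)·p₀ = 0.733×0.16 + 0.267×0.0931 = 0.14214.
Under exogeneity, PAF = [P(Y=1) − p₀] / P(Y=1).
PAF = (0.14214 − 0.0931) / 0.14214 ≈ 0.3450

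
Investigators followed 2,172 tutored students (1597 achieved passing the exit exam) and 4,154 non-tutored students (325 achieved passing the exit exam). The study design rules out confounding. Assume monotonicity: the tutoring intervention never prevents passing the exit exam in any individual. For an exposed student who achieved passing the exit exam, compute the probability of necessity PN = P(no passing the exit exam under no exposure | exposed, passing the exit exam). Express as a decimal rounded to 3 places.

PN ≈ 0.894

p₁ = P(outcome | exposed) = 1597/2172 = 0.73527
p₀ = P(outcome | unexposed) = 325/4154 = 0.078238
Under exogeneity and monotonicity, PN = (p₁ − p₀) / p₁.
PN = (0.73527 − 0.078238) / 0.73527 = 0.65703 / 0.73527 ≈ 0.8936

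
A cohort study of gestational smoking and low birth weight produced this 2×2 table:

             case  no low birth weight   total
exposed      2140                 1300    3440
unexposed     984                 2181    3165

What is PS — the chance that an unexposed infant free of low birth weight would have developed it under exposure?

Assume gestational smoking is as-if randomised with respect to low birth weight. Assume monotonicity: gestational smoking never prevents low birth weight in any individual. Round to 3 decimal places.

p₁ = P(outcome | exposed) = 2140/3440 = 0.62209
p₀ = P(outcome | unexposed) = 984/3165 = 0.3109
Under exogeneity and monotonicity, PS = (p₁ − p₀) / (1 − p₀).
PS = (0.62209 − 0.3109) / (1 − 0.3109) = 0.31119 / 0.6891 ≈ 0.4516

PS ≈ 0.452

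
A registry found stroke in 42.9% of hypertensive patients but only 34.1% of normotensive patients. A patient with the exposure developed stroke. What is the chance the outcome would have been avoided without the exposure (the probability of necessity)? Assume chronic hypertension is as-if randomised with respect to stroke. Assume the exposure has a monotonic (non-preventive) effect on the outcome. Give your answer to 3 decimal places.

p₁ = 0.429, p₀ = 0.341.
Under exogeneity and monotonicity, PN = (p₁ − p₀) / p₁.
PN = (0.429 − 0.341) / 0.429 = 0.088 / 0.429 ≈ 0.2051

PN ≈ 0.205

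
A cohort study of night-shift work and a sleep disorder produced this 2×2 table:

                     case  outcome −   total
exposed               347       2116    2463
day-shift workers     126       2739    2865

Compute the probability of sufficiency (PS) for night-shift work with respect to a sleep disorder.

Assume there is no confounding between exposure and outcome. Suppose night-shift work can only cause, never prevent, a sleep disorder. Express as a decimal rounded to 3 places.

PS ≈ 0.101

p₁ = P(outcome | exposed) = 347/2463 = 0.14089
p₀ = P(outcome | unexposed) = 126/2865 = 0.043979
Under exogeneity and monotonicity, PS = (p₁ − p₀)/(1 − p₀).
PS = (0.14089 − 0.043979) / 0.95602 ≈ 0.1014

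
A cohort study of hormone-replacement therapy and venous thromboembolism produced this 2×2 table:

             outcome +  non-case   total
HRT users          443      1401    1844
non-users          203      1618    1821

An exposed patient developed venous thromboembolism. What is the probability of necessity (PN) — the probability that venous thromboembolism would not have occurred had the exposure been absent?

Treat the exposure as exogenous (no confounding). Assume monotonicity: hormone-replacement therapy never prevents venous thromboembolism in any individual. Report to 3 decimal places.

PN ≈ 0.536

p₁ = P(outcome | exposed) = 443/1844 = 0.24024
p₀ = P(outcome | unexposed) = 203/1821 = 0.11148
Under exogeneity and monotonicity, PN = (p₁ − p₀)/p₁.
PN = (0.24024 − 0.11148) / 0.24024 ≈ 0.5360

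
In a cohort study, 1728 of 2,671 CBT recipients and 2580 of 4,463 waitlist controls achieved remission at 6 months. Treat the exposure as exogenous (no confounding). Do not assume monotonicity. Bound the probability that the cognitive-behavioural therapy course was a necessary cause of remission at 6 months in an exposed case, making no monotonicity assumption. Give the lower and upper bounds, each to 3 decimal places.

0.106 ≤ PN ≤ 0.652

p₁ = P(outcome | exposed) = 1728/2671 = 0.64695
p₀ = P(outcome | unexposed) = 2580/4463 = 0.57809
Under exogeneity alone the bounds on PN are max{0,(p₁−p₀)/p₁} ≤ PN ≤ min{1,(1−p₀)/p₁}.
  lower = (p₁ − p₀)/p₁ = 0.068862 / 0.64695 ≈ 0.1064
  upper = min{1, (1 − p₀)/p₁} = 0.42191 / 0.64695 ≈ 0.6522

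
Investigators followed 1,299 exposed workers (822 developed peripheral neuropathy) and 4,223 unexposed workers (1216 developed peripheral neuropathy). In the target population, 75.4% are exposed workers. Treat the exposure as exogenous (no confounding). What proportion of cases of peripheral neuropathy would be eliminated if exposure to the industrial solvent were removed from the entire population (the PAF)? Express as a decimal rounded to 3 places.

p₁ = P(outcome | exposed) = 822/1299 = 0.63279
p₀ = P(outcome | unexposed) = 1216/4223 = 0.28795
Overall risk P(Y=1) = π·p₁ + (1−π)·p₀ = 0.754×0.63279 + 0.246×0.28795 = 0.54796.
Under exogeneity, PAF = [P(Y=1) − p₀] / P(Y=1).
PAF = (0.54796 − 0.28795) / 0.54796 ≈ 0.4745

PAF ≈ 0.475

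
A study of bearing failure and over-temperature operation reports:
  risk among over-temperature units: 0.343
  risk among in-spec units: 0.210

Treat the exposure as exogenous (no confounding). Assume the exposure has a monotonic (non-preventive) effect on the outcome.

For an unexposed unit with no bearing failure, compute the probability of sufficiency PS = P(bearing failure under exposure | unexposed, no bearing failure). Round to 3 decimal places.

PS ≈ 0.168

Let p₁ = 0.343, p₀ = 0.21.
Under exogeneity and monotonicity, PS = (p₁ − p₀) / (1 − p₀).
PS = (0.343 − 0.21) / (1 − 0.21) = 0.133 / 0.79 ≈ 0.1684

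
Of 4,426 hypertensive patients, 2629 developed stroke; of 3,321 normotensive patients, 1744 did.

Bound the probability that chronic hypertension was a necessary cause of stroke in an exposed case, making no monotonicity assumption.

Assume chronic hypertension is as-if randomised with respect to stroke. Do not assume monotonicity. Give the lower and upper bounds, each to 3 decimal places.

p₁ = P(outcome | exposed) = 2629/4426 = 0.59399
p₀ = P(outcome | unexposed) = 1744/3321 = 0.52514
Under exogeneity alone the bounds on PN are max{0,(p₁−p₀)/p₁} ≤ PN ≤ min{1,(1−p₀)/p₁}.
  lower = (p₁ − p₀)/p₁ = 0.068847 / 0.59399 ≈ 0.1159
  upper = min{1, (1 − p₀)/p₁} = 0.47486 / 0.59399 ≈ 0.7994

0.116 ≤ PN ≤ 0.799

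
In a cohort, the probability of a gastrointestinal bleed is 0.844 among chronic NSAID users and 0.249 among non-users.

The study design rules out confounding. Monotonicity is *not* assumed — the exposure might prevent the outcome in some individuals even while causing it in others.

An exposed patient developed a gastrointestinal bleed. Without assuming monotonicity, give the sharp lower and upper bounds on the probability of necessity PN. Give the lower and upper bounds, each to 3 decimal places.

Let p₁ = 0.844, p₀ = 0.249.
Under exogeneity alone the bounds on PN are max{0,(p₁−p₀)/p₁} ≤ PN ≤ min{1,(1−p₀)/p₁}.
  lower = (p₁ − p₀)/p₁ = 0.595 / 0.844 ≈ 0.7050
  upper = min{1, (1 − p₀)/p₁} = 0.751 / 0.844 ≈ 0.8898

0.705 ≤ PN ≤ 0.890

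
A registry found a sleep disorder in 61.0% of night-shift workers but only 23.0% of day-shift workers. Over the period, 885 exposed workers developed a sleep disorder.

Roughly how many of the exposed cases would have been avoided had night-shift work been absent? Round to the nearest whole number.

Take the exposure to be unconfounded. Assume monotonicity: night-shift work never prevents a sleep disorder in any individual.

about 551 cases

p₁ = 0.61, p₀ = 0.23.
PN = (p₁ − p₀)/p₁ = (0.61 − 0.23) / 0.61 ≈ 0.62295.
Attributable cases ≈ PN × (exposed cases) = 0.62295 × 885 ≈ 551.31.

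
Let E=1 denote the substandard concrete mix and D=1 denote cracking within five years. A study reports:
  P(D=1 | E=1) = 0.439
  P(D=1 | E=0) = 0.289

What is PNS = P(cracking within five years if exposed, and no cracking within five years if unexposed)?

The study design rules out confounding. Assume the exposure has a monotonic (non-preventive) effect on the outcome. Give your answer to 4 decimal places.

PNS ≈ 0.1500

Let p₁ = 0.439, p₀ = 0.289.
Under exogeneity and monotonicity, PNS = p₁ − p₀.
PNS = 0.439 − 0.289 = 0.15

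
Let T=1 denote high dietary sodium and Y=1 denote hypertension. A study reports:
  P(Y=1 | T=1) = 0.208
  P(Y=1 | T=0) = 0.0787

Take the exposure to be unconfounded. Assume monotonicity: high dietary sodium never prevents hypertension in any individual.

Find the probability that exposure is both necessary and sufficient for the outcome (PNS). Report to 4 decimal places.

Let p₁ = 0.208, p₀ = 0.0787.
Under exogeneity and monotonicity, PNS = p₁ − p₀.
PNS = 0.208 − 0.0787 = 0.1293

PNS ≈ 0.1293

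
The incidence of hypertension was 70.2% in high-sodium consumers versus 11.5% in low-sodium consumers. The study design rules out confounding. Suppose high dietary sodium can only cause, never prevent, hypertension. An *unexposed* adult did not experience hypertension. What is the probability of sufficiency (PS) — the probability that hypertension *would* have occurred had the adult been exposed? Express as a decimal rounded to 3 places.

p₁ = 0.702, p₀ = 0.115.
Under exogeneity and monotonicity, PS = (p₁ − p₀) / (1 − p₀).
PS = (0.702 − 0.115) / (1 − 0.115) = 0.587 / 0.885 ≈ 0.6633

PS ≈ 0.663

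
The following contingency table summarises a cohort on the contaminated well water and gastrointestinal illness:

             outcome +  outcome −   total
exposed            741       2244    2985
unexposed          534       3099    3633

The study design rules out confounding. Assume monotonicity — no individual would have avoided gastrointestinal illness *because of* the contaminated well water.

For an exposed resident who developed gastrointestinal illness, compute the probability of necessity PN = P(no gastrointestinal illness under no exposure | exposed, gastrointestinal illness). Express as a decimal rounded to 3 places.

PN ≈ 0.408

p₁ = P(outcome | exposed) = 741/2985 = 0.24824
p₀ = P(outcome | unexposed) = 534/3633 = 0.14699
Under exogeneity and monotonicity, PN = (p₁ − p₀)/p₁.
PN = (0.24824 − 0.14699) / 0.24824 ≈ 0.4079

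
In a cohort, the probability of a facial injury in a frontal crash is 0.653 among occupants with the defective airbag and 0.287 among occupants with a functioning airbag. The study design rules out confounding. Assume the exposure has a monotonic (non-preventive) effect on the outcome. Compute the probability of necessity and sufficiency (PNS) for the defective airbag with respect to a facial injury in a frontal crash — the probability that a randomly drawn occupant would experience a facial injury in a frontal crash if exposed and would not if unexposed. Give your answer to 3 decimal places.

Let p₁ = 0.653, p₀ = 0.287.
Under exogeneity and monotonicity, PNS = p₁ − p₀.
PNS = 0.653 − 0.287 = 0.366

PNS ≈ 0.366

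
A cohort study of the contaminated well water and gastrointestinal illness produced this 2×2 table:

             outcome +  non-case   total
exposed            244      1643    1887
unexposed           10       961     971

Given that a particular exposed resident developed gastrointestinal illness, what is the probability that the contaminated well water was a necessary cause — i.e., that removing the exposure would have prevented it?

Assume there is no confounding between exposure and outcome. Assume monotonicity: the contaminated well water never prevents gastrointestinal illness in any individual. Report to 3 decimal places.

p₁ = P(outcome | exposed) = 244/1887 = 0.12931
p₀ = P(outcome | unexposed) = 10/971 = 0.010299
Under exogeneity and monotonicity, PN = (p₁ − p₀)/p₁.
PN = (0.12931 − 0.010299) / 0.12931 ≈ 0.9204

PN ≈ 0.920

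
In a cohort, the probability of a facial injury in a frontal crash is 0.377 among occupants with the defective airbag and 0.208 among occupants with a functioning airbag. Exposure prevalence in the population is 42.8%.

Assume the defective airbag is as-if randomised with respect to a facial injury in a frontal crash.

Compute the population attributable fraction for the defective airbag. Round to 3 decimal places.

Let p₁ = 0.377, p₀ = 0.208.
Overall risk P(Y=1) = π·p₁ + (1−π)·p₀ = 0.428×0.377 + 0.572×0.208 = 0.28033.
Under exogeneity, PAF = [P(Y=1) − p₀] / P(Y=1).
PAF = (0.28033 − 0.208) / 0.28033 ≈ 0.2580

PAF ≈ 0.258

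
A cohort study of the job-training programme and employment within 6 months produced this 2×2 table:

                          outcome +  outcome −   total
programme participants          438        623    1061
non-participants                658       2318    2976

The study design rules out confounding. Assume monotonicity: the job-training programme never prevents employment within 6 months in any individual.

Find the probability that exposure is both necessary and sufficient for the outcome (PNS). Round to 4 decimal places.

PNS ≈ 0.1917

p₁ = P(outcome | exposed) = 438/1061 = 0.41282
p₀ = P(outcome | unexposed) = 658/2976 = 0.2211
Under exogeneity and monotonicity, PNS = p₁ − p₀.
PNS = 0.41282 − 0.2211 = 0.19172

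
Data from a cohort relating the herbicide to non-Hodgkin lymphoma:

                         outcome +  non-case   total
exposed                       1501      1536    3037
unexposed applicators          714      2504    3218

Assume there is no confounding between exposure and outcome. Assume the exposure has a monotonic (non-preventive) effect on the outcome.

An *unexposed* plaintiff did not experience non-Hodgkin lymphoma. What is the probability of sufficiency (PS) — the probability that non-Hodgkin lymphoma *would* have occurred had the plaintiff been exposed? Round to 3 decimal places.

p₁ = P(outcome | exposed) = 1501/3037 = 0.49424
p₀ = P(outcome | unexposed) = 714/3218 = 0.22188
Under exogeneity and monotonicity, PS = (p₁ − p₀)/(1 − p₀).
PS = (0.49424 − 0.22188) / 0.77812 ≈ 0.3500

PS ≈ 0.350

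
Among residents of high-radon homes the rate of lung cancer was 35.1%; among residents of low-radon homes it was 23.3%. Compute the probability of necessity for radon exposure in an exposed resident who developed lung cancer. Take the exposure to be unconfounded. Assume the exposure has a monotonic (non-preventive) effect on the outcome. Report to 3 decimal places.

p₁ = 0.351, p₀ = 0.233.
Under exogeneity and monotonicity, PN = (p₁ − p₀) / p₁.
PN = (0.351 − 0.233) / 0.351 = 0.118 / 0.351 ≈ 0.3362

PN ≈ 0.336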